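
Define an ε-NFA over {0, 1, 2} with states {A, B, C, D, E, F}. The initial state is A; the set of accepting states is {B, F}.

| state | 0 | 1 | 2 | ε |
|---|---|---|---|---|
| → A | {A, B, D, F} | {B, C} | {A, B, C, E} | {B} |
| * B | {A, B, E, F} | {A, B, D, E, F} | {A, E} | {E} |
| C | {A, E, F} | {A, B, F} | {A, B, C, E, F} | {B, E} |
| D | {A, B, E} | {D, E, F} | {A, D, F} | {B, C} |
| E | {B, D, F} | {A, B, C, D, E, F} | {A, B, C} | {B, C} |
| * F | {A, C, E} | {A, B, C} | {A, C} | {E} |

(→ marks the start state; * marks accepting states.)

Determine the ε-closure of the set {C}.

Begin with {C}.
C →ε {B, E}; add B, E.
ε-closure = {B, C, E}.

{B, C, E}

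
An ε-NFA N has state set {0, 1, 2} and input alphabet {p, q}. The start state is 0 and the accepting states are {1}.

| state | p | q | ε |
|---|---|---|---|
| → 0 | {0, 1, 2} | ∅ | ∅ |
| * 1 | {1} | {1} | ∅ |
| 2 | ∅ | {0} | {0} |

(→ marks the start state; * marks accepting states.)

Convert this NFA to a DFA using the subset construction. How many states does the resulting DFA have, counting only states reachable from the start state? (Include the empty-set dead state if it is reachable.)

Start state of the DFA: {0} (ε-closure of the NFA start).
{0} --p--> {0, 1, 2}  [new]
{0} --q--> ∅  [new]
{0, 1, 2} --p--> {0, 1, 2}  [seen]
{0, 1, 2} --q--> {0, 1}  [new]
∅ --p--> ∅  [seen]
∅ --q--> ∅  [seen]
{0, 1} --p--> {0, 1, 2}  [seen]
{0, 1} --q--> {1}  [new]
{1} --p--> {1}  [seen]
{1} --q--> {1}  [seen]
Reachable DFA states: {0}, {0, 1, 2}, ∅, {0, 1}, {1}.

5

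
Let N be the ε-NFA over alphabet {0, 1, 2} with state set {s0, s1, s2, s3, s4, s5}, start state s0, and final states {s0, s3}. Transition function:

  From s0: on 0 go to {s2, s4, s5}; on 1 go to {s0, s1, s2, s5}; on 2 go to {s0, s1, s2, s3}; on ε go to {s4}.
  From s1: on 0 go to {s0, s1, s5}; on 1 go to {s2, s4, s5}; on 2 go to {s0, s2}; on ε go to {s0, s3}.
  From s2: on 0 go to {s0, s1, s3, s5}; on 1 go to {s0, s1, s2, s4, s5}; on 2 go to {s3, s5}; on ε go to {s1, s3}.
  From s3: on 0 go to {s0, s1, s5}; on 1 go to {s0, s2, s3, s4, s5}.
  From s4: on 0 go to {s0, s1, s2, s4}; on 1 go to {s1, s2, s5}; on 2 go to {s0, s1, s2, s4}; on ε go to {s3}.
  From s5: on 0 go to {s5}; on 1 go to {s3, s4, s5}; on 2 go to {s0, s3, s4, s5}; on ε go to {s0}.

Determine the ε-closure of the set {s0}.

Begin with {s0}.
s0 →ε {s4}; add s4.
s4 →ε {s3}; add s3.
ε-closure = {s0, s3, s4}.

{s0, s3, s4}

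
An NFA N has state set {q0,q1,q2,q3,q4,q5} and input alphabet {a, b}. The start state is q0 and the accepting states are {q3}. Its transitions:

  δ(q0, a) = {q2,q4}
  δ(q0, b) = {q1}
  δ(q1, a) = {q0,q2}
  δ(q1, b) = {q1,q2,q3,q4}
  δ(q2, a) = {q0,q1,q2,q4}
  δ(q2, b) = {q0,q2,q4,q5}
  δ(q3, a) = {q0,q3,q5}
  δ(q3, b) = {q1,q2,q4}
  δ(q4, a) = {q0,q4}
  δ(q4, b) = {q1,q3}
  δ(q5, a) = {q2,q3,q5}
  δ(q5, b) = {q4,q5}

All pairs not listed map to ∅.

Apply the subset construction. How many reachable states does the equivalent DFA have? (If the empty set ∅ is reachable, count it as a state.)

8

Start state of the DFA: {q0}.
{q0} --a--> {q2,q4}  [new]
{q0} --b--> {q1}  [new]
{q2,q4} --a--> {q0,q1,q2,q4}  [new]
{q2,q4} --b--> {q0,q1,q2,q3,q4,q5}  [new]
{q1} --a--> {q0,q2}  [new]
{q1} --b--> {q1,q2,q3,q4}  [new]
{q0,q1,q2,q4} --a--> {q0,q1,q2,q4}  [seen]
{q0,q1,q2,q4} --b--> {q0,q1,q2,q3,q4,q5}  [seen]
{q0,q1,q2,q3,q4,q5} --a--> {q0,q1,q2,q3,q4,q5}  [seen]
{q0,q1,q2,q3,q4,q5} --b--> {q0,q1,q2,q3,q4,q5}  [seen]
{q0,q2} --a--> {q0,q1,q2,q4}  [seen]
{q0,q2} --b--> {q0,q1,q2,q4,q5}  [new]
{q1,q2,q3,q4} --a--> {q0,q1,q2,q3,q4,q5}  [seen]
{q1,q2,q3,q4} --b--> {q0,q1,q2,q3,q4,q5}  [seen]
{q0,q1,q2,q4,q5} --a--> {q0,q1,q2,q3,q4,q5}  [seen]
{q0,q1,q2,q4,q5} --b--> {q0,q1,q2,q3,q4,q5}  [seen]
Reachable DFA states: {q0}, {q2,q4}, {q1}, {q0,q1,q2,q4}, {q0,q1,q2,q3,q4,q5}, {q0,q2}, {q1,q2,q3,q4}, {q0,q1,q2,q4,q5}.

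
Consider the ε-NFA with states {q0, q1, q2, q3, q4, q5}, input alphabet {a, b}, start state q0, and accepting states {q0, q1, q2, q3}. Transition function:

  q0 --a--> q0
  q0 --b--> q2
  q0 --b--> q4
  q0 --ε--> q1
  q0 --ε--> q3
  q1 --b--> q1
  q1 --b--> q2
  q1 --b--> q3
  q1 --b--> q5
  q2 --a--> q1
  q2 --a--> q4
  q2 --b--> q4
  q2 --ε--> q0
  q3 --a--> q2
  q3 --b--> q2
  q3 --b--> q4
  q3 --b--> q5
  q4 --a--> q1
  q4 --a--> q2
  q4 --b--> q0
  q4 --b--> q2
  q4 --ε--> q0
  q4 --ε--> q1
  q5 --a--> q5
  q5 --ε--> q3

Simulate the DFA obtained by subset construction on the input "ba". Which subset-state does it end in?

{q0, q1, q2, q3, q4, q5}

Start: {q0, q1, q3}.
δ(q0,b) = {q2, q4}; δ(q1,b) = {q1, q2, q3, q5}; δ(q3,b) = {q2, q4, q5}.
Union: {q1, q2, q3, q4, q5}.
ε-closure gives {q0, q1, q2, q3, q4, q5}.
After b: {q0, q1, q2, q3, q4, q5}.
δ(q0,a) = {q0}; δ(q1,a) = ∅; δ(q2,a) = {q1, q4}; δ(q3,a) = {q2}; δ(q4,a) = {q1, q2}; δ(q5,a) = {q5}.
Union: {q0, q1, q2, q4, q5}.
ε-closure gives {q0, q1, q2, q3, q4, q5}.
After a: {q0, q1, q2, q3, q4, q5}.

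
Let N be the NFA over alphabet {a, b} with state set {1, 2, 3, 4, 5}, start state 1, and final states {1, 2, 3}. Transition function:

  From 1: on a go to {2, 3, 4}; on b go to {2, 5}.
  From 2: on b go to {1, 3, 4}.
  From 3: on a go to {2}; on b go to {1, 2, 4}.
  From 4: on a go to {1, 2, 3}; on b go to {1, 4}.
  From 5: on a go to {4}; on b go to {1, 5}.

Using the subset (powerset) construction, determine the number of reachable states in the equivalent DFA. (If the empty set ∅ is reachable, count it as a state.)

10

Start state of the DFA: {1}.
{1} --a--> {2, 3, 4}  [new]
{1} --b--> {2, 5}  [new]
{2, 3, 4} --a--> {1, 2, 3}  [new]
{2, 3, 4} --b--> {1, 2, 3, 4}  [new]
{2, 5} --a--> {4}  [new]
{2, 5} --b--> {1, 3, 4, 5}  [new]
{1, 2, 3} --a--> {2, 3, 4}  [seen]
{1, 2, 3} --b--> {1, 2, 3, 4, 5}  [new]
{1, 2, 3, 4} --a--> {1, 2, 3, 4}  [seen]
{1, 2, 3, 4} --b--> {1, 2, 3, 4, 5}  [seen]
{4} --a--> {1, 2, 3}  [seen]
{4} --b--> {1, 4}  [new]
{1, 3, 4, 5} --a--> {1, 2, 3, 4}  [seen]
{1, 3, 4, 5} --b--> {1, 2, 4, 5}  [new]
{1, 2, 3, 4, 5} --a--> {1, 2, 3, 4}  [seen]
{1, 2, 3, 4, 5} --b--> {1, 2, 3, 4, 5}  [seen]
{1, 4} --a--> {1, 2, 3, 4}  [seen]
{1, 4} --b--> {1, 2, 4, 5}  [seen]
{1, 2, 4, 5} --a--> {1, 2, 3, 4}  [seen]
{1, 2, 4, 5} --b--> {1, 2, 3, 4, 5}  [seen]
Reachable DFA states: {1}, {2, 3, 4}, {2, 5}, {1, 2, 3}, {1, 2, 3, 4}, {4}, {1, 3, 4, 5}, {1, 2, 3, 4, 5}, {1, 4}, {1, 2, 4, 5}.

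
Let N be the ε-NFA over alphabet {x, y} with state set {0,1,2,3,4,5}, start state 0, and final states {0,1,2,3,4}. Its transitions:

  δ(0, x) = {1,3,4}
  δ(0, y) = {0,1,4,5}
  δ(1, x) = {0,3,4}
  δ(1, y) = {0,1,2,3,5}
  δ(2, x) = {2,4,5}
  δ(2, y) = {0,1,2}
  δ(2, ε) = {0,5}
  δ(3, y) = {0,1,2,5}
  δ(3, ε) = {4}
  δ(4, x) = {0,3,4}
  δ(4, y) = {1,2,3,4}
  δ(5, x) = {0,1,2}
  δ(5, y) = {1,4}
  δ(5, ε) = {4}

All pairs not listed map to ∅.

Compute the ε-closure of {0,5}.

Begin with {0,5}.
5 →ε {4}; add 4.
ε-closure = {0,4,5}.

{0,4,5}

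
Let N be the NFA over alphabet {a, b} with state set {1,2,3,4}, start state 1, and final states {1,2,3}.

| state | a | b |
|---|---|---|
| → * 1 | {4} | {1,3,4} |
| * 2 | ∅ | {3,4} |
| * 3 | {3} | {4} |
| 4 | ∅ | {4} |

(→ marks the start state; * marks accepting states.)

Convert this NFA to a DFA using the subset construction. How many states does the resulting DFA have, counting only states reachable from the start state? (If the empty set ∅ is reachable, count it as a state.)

Start state of the DFA: {1}.
{1} --a--> {4}  [new]
{1} --b--> {1,3,4}  [new]
{4} --a--> ∅  [new]
{4} --b--> {4}  [seen]
{1,3,4} --a--> {3,4}  [new]
{1,3,4} --b--> {1,3,4}  [seen]
∅ --a--> ∅  [seen]
∅ --b--> ∅  [seen]
{3,4} --a--> {3}  [new]
{3,4} --b--> {4}  [seen]
{3} --a--> {3}  [seen]
{3} --b--> {4}  [seen]
Reachable DFA states: {1}, {4}, {1,3,4}, ∅, {3,4}, {3}.

6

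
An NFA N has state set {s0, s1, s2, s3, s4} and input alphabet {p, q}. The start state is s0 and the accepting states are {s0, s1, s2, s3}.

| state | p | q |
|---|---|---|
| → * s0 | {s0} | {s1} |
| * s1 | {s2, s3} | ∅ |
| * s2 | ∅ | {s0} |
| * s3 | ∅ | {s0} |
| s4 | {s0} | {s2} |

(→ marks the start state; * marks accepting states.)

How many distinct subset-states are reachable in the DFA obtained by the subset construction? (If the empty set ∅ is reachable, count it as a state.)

Start state of the DFA: {s0}.
{s0} --p--> {s0}  [seen]
{s0} --q--> {s1}  [new]
{s1} --p--> {s2, s3}  [new]
{s1} --q--> ∅  [new]
{s2, s3} --p--> ∅  [seen]
{s2, s3} --q--> {s0}  [seen]
∅ --p--> ∅  [seen]
∅ --q--> ∅  [seen]
Reachable DFA states: {s0}, {s1}, {s2, s3}, ∅.

4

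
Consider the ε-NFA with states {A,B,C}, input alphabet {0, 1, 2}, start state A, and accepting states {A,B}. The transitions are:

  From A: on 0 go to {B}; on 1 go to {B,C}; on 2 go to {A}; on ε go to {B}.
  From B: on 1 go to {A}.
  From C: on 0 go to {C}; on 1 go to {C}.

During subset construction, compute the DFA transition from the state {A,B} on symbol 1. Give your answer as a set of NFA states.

δ(A,1) = {B,C}; δ(B,1) = {A}.
Union: {A,B,C}.

{A,B,C}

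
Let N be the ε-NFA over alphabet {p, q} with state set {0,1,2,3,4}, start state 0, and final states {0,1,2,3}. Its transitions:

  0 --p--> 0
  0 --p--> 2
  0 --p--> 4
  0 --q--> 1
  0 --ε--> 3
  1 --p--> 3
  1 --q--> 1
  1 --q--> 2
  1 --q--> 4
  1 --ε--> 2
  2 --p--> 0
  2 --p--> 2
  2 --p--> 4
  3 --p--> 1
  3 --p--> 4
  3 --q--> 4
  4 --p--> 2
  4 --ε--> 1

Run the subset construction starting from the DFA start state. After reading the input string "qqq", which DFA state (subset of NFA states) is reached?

Start: {0,3}.
δ(0,q) = {1}; δ(3,q) = {4}.
Union: {1,4}.
ε-closure gives {1,2,4}.
After q: {1,2,4}.
δ(1,q) = {1,2,4}; δ(2,q) = ∅; δ(4,q) = ∅.
Union: {1,2,4}.
After q: {1,2,4}.
δ(1,q) = {1,2,4}; δ(2,q) = ∅; δ(4,q) = ∅.
Union: {1,2,4}.
After q: {1,2,4}.

{1,2,4}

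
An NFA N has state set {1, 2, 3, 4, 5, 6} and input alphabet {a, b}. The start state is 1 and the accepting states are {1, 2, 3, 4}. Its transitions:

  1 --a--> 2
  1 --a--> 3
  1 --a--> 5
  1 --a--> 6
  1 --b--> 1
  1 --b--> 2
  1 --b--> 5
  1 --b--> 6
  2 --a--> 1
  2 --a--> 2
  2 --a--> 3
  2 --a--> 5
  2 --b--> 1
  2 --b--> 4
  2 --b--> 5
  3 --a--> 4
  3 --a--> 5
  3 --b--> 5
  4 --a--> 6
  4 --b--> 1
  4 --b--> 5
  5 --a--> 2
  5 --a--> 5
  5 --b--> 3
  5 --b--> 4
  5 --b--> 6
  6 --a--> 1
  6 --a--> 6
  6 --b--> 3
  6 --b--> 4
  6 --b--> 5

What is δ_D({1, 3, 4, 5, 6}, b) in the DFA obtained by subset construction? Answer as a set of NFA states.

δ(1,b) = {1, 2, 5, 6}; δ(3,b) = {5}; δ(4,b) = {1, 5}; δ(5,b) = {3, 4, 6}; δ(6,b) = {3, 4, 5}.
Union: {1, 2, 3, 4, 5, 6}.

{1, 2, 3, 4, 5, 6}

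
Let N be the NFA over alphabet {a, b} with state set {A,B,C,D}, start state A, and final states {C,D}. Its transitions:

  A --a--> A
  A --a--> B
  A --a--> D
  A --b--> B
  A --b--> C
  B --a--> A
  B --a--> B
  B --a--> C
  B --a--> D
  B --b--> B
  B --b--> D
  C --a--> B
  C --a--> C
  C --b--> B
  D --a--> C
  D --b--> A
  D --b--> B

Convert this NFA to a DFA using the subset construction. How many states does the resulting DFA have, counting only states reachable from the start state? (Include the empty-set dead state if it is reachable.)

Start state of the DFA: {A}.
{A} --a--> {A,B,D}  [new]
{A} --b--> {B,C}  [new]
{A,B,D} --a--> {A,B,C,D}  [new]
{A,B,D} --b--> {A,B,C,D}  [seen]
{B,C} --a--> {A,B,C,D}  [seen]
{B,C} --b--> {B,D}  [new]
{A,B,C,D} --a--> {A,B,C,D}  [seen]
{A,B,C,D} --b--> {A,B,C,D}  [seen]
{B,D} --a--> {A,B,C,D}  [seen]
{B,D} --b--> {A,B,D}  [seen]
Reachable DFA states: {A}, {A,B,D}, {B,C}, {A,B,C,D}, {B,D}.

5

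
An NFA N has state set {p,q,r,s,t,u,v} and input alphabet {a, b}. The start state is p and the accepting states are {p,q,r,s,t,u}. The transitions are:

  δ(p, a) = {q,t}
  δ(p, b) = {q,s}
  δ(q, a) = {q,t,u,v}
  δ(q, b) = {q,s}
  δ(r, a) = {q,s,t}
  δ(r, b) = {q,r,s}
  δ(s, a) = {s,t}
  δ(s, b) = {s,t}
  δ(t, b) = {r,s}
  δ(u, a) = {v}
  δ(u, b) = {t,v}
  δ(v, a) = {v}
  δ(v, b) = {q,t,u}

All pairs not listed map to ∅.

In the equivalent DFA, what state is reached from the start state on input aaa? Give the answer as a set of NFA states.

Start: {p}.
δ(p,a) = {q,t}.
Union: {q,t}.
After a: {q,t}.
δ(q,a) = {q,t,u,v}; δ(t,a) = ∅.
Union: {q,t,u,v}.
After a: {q,t,u,v}.
δ(q,a) = {q,t,u,v}; δ(t,a) = ∅; δ(u,a) = {v}; δ(v,a) = {v}.
Union: {q,t,u,v}.
After a: {q,t,u,v}.

{q,t,u,v}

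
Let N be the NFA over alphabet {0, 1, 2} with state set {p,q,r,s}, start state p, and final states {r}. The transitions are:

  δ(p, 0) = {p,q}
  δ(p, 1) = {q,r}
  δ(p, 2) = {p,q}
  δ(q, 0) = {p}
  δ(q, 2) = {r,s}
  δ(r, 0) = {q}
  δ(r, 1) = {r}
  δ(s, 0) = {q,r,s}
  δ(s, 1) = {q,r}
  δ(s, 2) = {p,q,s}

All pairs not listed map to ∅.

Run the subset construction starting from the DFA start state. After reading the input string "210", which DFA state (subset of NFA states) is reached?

Start: {p}.
δ(p,2) = {p,q}.
Union: {p,q}.
After 2: {p,q}.
δ(p,1) = {q,r}; δ(q,1) = ∅.
Union: {q,r}.
After 1: {q,r}.
δ(q,0) = {p}; δ(r,0) = {q}.
Union: {p,q}.
After 0: {p,q}.

{p,q}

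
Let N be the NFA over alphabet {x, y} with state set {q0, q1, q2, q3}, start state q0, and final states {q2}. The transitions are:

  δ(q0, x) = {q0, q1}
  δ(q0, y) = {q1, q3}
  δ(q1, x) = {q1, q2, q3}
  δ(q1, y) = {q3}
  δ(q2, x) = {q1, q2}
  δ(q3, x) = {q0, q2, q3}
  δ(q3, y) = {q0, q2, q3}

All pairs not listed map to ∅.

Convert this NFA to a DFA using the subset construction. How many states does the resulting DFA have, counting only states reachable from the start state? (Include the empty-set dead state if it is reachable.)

5

Start state of the DFA: {q0}.
{q0} --x--> {q0, q1}  [new]
{q0} --y--> {q1, q3}  [new]
{q0, q1} --x--> {q0, q1, q2, q3}  [new]
{q0, q1} --y--> {q1, q3}  [seen]
{q1, q3} --x--> {q0, q1, q2, q3}  [seen]
{q1, q3} --y--> {q0, q2, q3}  [new]
{q0, q1, q2, q3} --x--> {q0, q1, q2, q3}  [seen]
{q0, q1, q2, q3} --y--> {q0, q1, q2, q3}  [seen]
{q0, q2, q3} --x--> {q0, q1, q2, q3}  [seen]
{q0, q2, q3} --y--> {q0, q1, q2, q3}  [seen]
Reachable DFA states: {q0}, {q0, q1}, {q1, q3}, {q0, q1, q2, q3}, {q0, q2, q3}.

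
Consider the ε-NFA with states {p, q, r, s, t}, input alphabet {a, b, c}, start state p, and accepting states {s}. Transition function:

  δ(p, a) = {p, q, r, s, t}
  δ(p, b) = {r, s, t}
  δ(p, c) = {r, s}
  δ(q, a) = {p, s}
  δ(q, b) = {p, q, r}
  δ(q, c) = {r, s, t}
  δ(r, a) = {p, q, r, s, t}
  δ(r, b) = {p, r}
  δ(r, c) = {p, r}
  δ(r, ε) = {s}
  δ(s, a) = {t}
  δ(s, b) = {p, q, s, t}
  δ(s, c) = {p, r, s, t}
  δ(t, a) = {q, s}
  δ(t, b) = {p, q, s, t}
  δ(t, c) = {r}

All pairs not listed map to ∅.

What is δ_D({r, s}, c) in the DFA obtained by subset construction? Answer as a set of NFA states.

{p, r, s, t}

δ(r,c) = {p, r}; δ(s,c) = {p, r, s, t}.
Union: {p, r, s, t}.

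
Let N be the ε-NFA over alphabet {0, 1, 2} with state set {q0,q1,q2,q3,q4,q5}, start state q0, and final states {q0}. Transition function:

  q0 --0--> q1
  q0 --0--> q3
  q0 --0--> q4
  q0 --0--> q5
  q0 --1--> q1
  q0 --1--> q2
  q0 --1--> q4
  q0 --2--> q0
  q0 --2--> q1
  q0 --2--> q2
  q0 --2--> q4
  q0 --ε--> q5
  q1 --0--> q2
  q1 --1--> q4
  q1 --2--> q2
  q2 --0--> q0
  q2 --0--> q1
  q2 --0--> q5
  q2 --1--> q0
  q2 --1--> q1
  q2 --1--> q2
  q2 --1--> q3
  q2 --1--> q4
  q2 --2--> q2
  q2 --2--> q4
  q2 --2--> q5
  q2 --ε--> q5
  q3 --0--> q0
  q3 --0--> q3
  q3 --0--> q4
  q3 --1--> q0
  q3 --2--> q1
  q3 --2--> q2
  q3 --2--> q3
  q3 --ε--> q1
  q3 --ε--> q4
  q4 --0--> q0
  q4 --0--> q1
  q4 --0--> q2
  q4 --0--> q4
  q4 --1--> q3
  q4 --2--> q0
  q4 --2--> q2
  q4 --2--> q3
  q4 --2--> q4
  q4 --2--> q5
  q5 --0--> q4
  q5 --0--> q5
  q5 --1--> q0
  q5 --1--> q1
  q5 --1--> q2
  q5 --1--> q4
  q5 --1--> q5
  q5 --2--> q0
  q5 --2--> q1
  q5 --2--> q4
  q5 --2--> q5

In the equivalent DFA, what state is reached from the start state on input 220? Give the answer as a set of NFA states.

{q0,q1,q2,q3,q4,q5}

Start: {q0,q5}.
δ(q0,2) = {q0,q1,q2,q4}; δ(q5,2) = {q0,q1,q4,q5}.
Union: {q0,q1,q2,q4,q5}.
After 2: {q0,q1,q2,q4,q5}.
δ(q0,2) = {q0,q1,q2,q4}; δ(q1,2) = {q2}; δ(q2,2) = {q2,q4,q5}; δ(q4,2) = {q0,q2,q3,q4,q5}; δ(q5,2) = {q0,q1,q4,q5}.
Union: {q0,q1,q2,q3,q4,q5}.
After 2: {q0,q1,q2,q3,q4,q5}.
δ(q0,0) = {q1,q3,q4,q5}; δ(q1,0) = {q2}; δ(q2,0) = {q0,q1,q5}; δ(q3,0) = {q0,q3,q4}; δ(q4,0) = {q0,q1,q2,q4}; δ(q5,0) = {q4,q5}.
Union: {q0,q1,q2,q3,q4,q5}.
After 0: {q0,q1,q2,q3,q4,q5}.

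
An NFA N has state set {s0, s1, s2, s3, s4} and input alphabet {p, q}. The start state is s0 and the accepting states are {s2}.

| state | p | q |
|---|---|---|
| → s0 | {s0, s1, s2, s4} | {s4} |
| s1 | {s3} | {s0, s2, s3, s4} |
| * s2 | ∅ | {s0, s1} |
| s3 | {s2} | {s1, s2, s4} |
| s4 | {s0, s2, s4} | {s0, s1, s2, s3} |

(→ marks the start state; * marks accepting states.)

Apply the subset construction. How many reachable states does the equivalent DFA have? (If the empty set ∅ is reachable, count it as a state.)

6

Start state of the DFA: {s0}.
{s0} --p--> {s0, s1, s2, s4}  [new]
{s0} --q--> {s4}  [new]
{s0, s1, s2, s4} --p--> {s0, s1, s2, s3, s4}  [new]
{s0, s1, s2, s4} --q--> {s0, s1, s2, s3, s4}  [seen]
{s4} --p--> {s0, s2, s4}  [new]
{s4} --q--> {s0, s1, s2, s3}  [new]
{s0, s1, s2, s3, s4} --p--> {s0, s1, s2, s3, s4}  [seen]
{s0, s1, s2, s3, s4} --q--> {s0, s1, s2, s3, s4}  [seen]
{s0, s2, s4} --p--> {s0, s1, s2, s4}  [seen]
{s0, s2, s4} --q--> {s0, s1, s2, s3, s4}  [seen]
{s0, s1, s2, s3} --p--> {s0, s1, s2, s3, s4}  [seen]
{s0, s1, s2, s3} --q--> {s0, s1, s2, s3, s4}  [seen]
Reachable DFA states: {s0}, {s0, s1, s2, s4}, {s4}, {s0, s1, s2, s3, s4}, {s0, s2, s4}, {s0, s1, s2, s3}.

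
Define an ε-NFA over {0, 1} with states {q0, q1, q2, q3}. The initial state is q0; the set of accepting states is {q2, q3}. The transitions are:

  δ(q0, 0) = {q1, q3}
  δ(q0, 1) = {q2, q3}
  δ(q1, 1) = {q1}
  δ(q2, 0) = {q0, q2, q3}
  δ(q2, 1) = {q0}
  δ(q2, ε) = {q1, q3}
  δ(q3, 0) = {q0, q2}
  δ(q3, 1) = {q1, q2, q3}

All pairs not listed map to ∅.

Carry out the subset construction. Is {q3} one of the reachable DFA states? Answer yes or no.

no

Start state of the DFA: {q0} (ε-closure of the NFA start).
{q0} --0--> {q1, q3}  [new]
{q0} --1--> {q1, q2, q3}  [new]
{q1, q3} --0--> {q0, q1, q2, q3}  [new]
{q1, q3} --1--> {q1, q2, q3}  [seen]
{q1, q2, q3} --0--> {q0, q1, q2, q3}  [seen]
{q1, q2, q3} --1--> {q0, q1, q2, q3}  [seen]
{q0, q1, q2, q3} --0--> {q0, q1, q2, q3}  [seen]
{q0, q1, q2, q3} --1--> {q0, q1, q2, q3}  [seen]
Reachable DFA states: {q0}, {q1, q3}, {q1, q2, q3}, {q0, q1, q2, q3}.
{q3} is not among them.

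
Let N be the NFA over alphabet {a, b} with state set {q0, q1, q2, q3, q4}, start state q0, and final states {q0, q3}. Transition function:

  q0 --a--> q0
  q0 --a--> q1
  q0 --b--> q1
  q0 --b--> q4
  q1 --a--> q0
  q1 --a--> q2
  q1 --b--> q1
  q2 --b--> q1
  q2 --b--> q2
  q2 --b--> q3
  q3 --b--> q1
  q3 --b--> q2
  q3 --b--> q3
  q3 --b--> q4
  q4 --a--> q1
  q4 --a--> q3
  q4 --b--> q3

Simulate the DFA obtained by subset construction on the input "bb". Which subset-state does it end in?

Start: {q0}.
δ(q0,b) = {q1, q4}.
Union: {q1, q4}.
After b: {q1, q4}.
δ(q1,b) = {q1}; δ(q4,b) = {q3}.
Union: {q1, q3}.
After b: {q1, q3}.

{q1, q3}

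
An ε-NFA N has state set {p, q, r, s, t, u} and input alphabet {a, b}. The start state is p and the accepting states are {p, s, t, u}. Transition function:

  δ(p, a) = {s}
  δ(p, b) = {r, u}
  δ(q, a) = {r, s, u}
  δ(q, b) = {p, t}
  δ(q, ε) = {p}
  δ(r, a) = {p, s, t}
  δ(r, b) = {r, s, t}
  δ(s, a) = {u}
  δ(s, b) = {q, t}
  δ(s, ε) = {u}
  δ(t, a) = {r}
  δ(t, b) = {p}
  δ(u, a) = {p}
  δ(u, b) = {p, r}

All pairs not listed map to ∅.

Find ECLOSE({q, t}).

{p, q, t}

Begin with {q, t}.
q →ε {p}; add p.
ε-closure = {p, q, t}.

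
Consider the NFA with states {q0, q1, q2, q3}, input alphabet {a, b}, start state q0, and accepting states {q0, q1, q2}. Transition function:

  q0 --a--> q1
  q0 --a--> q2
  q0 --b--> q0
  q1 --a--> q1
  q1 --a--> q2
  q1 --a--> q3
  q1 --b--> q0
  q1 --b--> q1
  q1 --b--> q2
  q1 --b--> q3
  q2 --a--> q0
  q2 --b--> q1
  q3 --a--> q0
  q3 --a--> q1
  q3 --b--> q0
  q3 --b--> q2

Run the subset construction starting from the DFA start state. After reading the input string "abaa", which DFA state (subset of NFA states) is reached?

Start: {q0}.
δ(q0,a) = {q1, q2}.
Union: {q1, q2}.
After a: {q1, q2}.
δ(q1,b) = {q0, q1, q2, q3}; δ(q2,b) = {q1}.
Union: {q0, q1, q2, q3}.
After b: {q0, q1, q2, q3}.
δ(q0,a) = {q1, q2}; δ(q1,a) = {q1, q2, q3}; δ(q2,a) = {q0}; δ(q3,a) = {q0, q1}.
Union: {q0, q1, q2, q3}.
After a: {q0, q1, q2, q3}.
δ(q0,a) = {q1, q2}; δ(q1,a) = {q1, q2, q3}; δ(q2,a) = {q0}; δ(q3,a) = {q0, q1}.
Union: {q0, q1, q2, q3}.
After a: {q0, q1, q2, q3}.

{q0, q1, q2, q3}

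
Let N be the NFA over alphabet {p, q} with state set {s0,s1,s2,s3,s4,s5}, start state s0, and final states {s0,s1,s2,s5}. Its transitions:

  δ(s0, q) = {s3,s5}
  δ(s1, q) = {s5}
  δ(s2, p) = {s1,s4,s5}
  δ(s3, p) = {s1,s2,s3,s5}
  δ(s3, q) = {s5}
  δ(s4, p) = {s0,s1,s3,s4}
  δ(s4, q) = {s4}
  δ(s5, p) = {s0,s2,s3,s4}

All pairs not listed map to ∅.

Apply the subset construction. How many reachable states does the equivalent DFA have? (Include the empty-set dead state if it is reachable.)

Start state of the DFA: {s0}.
{s0} --p--> ∅  [new]
{s0} --q--> {s3,s5}  [new]
∅ --p--> ∅  [seen]
∅ --q--> ∅  [seen]
{s3,s5} --p--> {s0,s1,s2,s3,s4,s5}  [new]
{s3,s5} --q--> {s5}  [new]
{s0,s1,s2,s3,s4,s5} --p--> {s0,s1,s2,s3,s4,s5}  [seen]
{s0,s1,s2,s3,s4,s5} --q--> {s3,s4,s5}  [new]
{s5} --p--> {s0,s2,s3,s4}  [new]
{s5} --q--> ∅  [seen]
{s3,s4,s5} --p--> {s0,s1,s2,s3,s4,s5}  [seen]
{s3,s4,s5} --q--> {s4,s5}  [new]
{s0,s2,s3,s4} --p--> {s0,s1,s2,s3,s4,s5}  [seen]
{s0,s2,s3,s4} --q--> {s3,s4,s5}  [seen]
{s4,s5} --p--> {s0,s1,s2,s3,s4}  [new]
{s4,s5} --q--> {s4}  [new]
{s0,s1,s2,s3,s4} --p--> {s0,s1,s2,s3,s4,s5}  [seen]
{s0,s1,s2,s3,s4} --q--> {s3,s4,s5}  [seen]
{s4} --p--> {s0,s1,s3,s4}  [new]
{s4} --q--> {s4}  [seen]
{s0,s1,s3,s4} --p--> {s0,s1,s2,s3,s4,s5}  [seen]
{s0,s1,s3,s4} --q--> {s3,s4,s5}  [seen]
Reachable DFA states: {s0}, ∅, {s3,s5}, {s0,s1,s2,s3,s4,s5}, {s5}, {s3,s4,s5}, {s0,s2,s3,s4}, {s4,s5}, {s0,s1,s2,s3,s4}, {s4}, {s0,s1,s3,s4}.

11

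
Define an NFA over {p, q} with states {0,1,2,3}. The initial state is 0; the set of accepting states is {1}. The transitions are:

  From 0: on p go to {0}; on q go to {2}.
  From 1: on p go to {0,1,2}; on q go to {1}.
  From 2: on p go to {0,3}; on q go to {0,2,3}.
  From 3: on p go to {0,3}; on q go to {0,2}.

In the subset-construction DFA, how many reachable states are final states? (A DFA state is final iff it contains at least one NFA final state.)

Start state of the DFA: {0}.
{0} --p--> {0}  [seen]
{0} --q--> {2}  [new]
{2} --p--> {0,3}  [new]
{2} --q--> {0,2,3}  [new]
{0,3} --p--> {0,3}  [seen]
{0,3} --q--> {0,2}  [new]
{0,2,3} --p--> {0,3}  [seen]
{0,2,3} --q--> {0,2,3}  [seen]
{0,2} --p--> {0,3}  [seen]
{0,2} --q--> {0,2,3}  [seen]
Reachable DFA states: {0}, {2}, {0,3}, {0,2,3}, {0,2}.
Accepting DFA states (contain an NFA accepting state): none.

0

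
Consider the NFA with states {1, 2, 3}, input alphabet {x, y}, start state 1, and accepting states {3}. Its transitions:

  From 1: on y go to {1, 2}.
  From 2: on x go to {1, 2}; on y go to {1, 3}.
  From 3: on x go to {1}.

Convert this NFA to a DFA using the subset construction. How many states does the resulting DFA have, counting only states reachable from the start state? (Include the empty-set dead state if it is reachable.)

4

Start state of the DFA: {1}.
{1} --x--> ∅  [new]
{1} --y--> {1, 2}  [new]
∅ --x--> ∅  [seen]
∅ --y--> ∅  [seen]
{1, 2} --x--> {1, 2}  [seen]
{1, 2} --y--> {1, 2, 3}  [new]
{1, 2, 3} --x--> {1, 2}  [seen]
{1, 2, 3} --y--> {1, 2, 3}  [seen]
Reachable DFA states: {1}, ∅, {1, 2}, {1, 2, 3}.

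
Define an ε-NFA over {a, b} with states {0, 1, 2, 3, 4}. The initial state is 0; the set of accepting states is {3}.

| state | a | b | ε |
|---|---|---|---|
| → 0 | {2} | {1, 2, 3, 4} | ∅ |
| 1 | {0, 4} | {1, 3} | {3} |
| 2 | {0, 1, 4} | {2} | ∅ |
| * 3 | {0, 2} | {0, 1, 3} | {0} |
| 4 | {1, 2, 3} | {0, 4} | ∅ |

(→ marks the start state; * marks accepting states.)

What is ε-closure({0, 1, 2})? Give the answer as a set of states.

Begin with {0, 1, 2}.
1 →ε {3}; add 3.
ε-closure = {0, 1, 2, 3}.

{0, 1, 2, 3}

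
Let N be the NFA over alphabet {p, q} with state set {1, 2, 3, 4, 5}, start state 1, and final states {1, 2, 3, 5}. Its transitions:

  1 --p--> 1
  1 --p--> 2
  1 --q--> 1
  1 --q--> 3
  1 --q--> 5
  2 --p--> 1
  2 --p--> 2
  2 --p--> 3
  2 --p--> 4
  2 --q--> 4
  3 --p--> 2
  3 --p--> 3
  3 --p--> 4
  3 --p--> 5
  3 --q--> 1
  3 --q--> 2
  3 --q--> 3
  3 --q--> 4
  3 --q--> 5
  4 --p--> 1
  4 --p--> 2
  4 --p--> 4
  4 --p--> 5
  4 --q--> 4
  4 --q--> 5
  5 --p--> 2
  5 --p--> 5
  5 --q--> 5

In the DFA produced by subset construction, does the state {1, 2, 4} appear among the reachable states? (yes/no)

Start state of the DFA: {1}.
{1} --p--> {1, 2}  [new]
{1} --q--> {1, 3, 5}  [new]
{1, 2} --p--> {1, 2, 3, 4}  [new]
{1, 2} --q--> {1, 3, 4, 5}  [new]
{1, 3, 5} --p--> {1, 2, 3, 4, 5}  [new]
{1, 3, 5} --q--> {1, 2, 3, 4, 5}  [seen]
{1, 2, 3, 4} --p--> {1, 2, 3, 4, 5}  [seen]
{1, 2, 3, 4} --q--> {1, 2, 3, 4, 5}  [seen]
{1, 3, 4, 5} --p--> {1, 2, 3, 4, 5}  [seen]
{1, 3, 4, 5} --q--> {1, 2, 3, 4, 5}  [seen]
{1, 2, 3, 4, 5} --p--> {1, 2, 3, 4, 5}  [seen]
{1, 2, 3, 4, 5} --q--> {1, 2, 3, 4, 5}  [seen]
Reachable DFA states: {1}, {1, 2}, {1, 3, 5}, {1, 2, 3, 4}, {1, 3, 4, 5}, {1, 2, 3, 4, 5}.
{1, 2, 4} is not among them.

no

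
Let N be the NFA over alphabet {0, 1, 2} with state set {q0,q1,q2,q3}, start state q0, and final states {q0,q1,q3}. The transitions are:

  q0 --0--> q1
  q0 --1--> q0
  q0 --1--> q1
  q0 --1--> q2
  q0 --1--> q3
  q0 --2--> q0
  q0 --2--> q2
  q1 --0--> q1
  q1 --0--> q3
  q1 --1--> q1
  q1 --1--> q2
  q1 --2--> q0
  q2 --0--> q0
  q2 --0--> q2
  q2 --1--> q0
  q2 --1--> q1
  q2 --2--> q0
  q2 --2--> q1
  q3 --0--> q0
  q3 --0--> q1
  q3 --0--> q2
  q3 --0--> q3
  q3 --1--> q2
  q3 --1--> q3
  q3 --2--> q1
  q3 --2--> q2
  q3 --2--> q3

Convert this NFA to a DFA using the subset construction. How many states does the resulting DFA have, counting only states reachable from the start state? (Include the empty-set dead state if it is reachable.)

Start state of the DFA: {q0}.
{q0} --0--> {q1}  [new]
{q0} --1--> {q0,q1,q2,q3}  [new]
{q0} --2--> {q0,q2}  [new]
{q1} --0--> {q1,q3}  [new]
{q1} --1--> {q1,q2}  [new]
{q1} --2--> {q0}  [seen]
{q0,q1,q2,q3} --0--> {q0,q1,q2,q3}  [seen]
{q0,q1,q2,q3} --1--> {q0,q1,q2,q3}  [seen]
{q0,q1,q2,q3} --2--> {q0,q1,q2,q3}  [seen]
{q0,q2} --0--> {q0,q1,q2}  [new]
{q0,q2} --1--> {q0,q1,q2,q3}  [seen]
{q0,q2} --2--> {q0,q1,q2}  [seen]
{q1,q3} --0--> {q0,q1,q2,q3}  [seen]
{q1,q3} --1--> {q1,q2,q3}  [new]
{q1,q3} --2--> {q0,q1,q2,q3}  [seen]
{q1,q2} --0--> {q0,q1,q2,q3}  [seen]
{q1,q2} --1--> {q0,q1,q2}  [seen]
{q1,q2} --2--> {q0,q1}  [new]
{q0,q1,q2} --0--> {q0,q1,q2,q3}  [seen]
{q0,q1,q2} --1--> {q0,q1,q2,q3}  [seen]
{q0,q1,q2} --2--> {q0,q1,q2}  [seen]
{q1,q2,q3} --0--> {q0,q1,q2,q3}  [seen]
{q1,q2,q3} --1--> {q0,q1,q2,q3}  [seen]
{q1,q2,q3} --2--> {q0,q1,q2,q3}  [seen]
{q0,q1} --0--> {q1,q3}  [seen]
{q0,q1} --1--> {q0,q1,q2,q3}  [seen]
{q0,q1} --2--> {q0,q2}  [seen]
Reachable DFA states: {q0}, {q1}, {q0,q1,q2,q3}, {q0,q2}, {q1,q3}, {q1,q2}, {q0,q1,q2}, {q1,q2,q3}, {q0,q1}.

9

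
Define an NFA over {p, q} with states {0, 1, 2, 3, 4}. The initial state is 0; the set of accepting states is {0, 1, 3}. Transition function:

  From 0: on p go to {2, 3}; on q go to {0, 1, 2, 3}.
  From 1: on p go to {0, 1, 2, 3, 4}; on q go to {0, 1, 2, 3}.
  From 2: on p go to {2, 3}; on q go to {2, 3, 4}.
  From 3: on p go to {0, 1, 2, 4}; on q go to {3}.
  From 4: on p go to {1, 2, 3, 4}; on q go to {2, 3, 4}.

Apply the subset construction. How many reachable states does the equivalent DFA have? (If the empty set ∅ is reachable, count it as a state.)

5

Start state of the DFA: {0}.
{0} --p--> {2, 3}  [new]
{0} --q--> {0, 1, 2, 3}  [new]
{2, 3} --p--> {0, 1, 2, 3, 4}  [new]
{2, 3} --q--> {2, 3, 4}  [new]
{0, 1, 2, 3} --p--> {0, 1, 2, 3, 4}  [seen]
{0, 1, 2, 3} --q--> {0, 1, 2, 3, 4}  [seen]
{0, 1, 2, 3, 4} --p--> {0, 1, 2, 3, 4}  [seen]
{0, 1, 2, 3, 4} --q--> {0, 1, 2, 3, 4}  [seen]
{2, 3, 4} --p--> {0, 1, 2, 3, 4}  [seen]
{2, 3, 4} --q--> {2, 3, 4}  [seen]
Reachable DFA states: {0}, {2, 3}, {0, 1, 2, 3}, {0, 1, 2, 3, 4}, {2, 3, 4}.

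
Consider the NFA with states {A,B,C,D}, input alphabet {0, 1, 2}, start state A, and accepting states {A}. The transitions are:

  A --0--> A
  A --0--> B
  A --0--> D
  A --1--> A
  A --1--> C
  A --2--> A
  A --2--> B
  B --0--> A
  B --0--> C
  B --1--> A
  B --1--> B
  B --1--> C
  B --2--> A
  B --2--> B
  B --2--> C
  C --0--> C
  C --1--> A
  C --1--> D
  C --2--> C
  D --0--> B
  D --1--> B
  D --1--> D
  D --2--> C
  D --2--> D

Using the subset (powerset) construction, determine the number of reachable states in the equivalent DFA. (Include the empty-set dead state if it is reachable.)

7

Start state of the DFA: {A}.
{A} --0--> {A,B,D}  [new]
{A} --1--> {A,C}  [new]
{A} --2--> {A,B}  [new]
{A,B,D} --0--> {A,B,C,D}  [new]
{A,B,D} --1--> {A,B,C,D}  [seen]
{A,B,D} --2--> {A,B,C,D}  [seen]
{A,C} --0--> {A,B,C,D}  [seen]
{A,C} --1--> {A,C,D}  [new]
{A,C} --2--> {A,B,C}  [new]
{A,B} --0--> {A,B,C,D}  [seen]
{A,B} --1--> {A,B,C}  [seen]
{A,B} --2--> {A,B,C}  [seen]
{A,B,C,D} --0--> {A,B,C,D}  [seen]
{A,B,C,D} --1--> {A,B,C,D}  [seen]
{A,B,C,D} --2--> {A,B,C,D}  [seen]
{A,C,D} --0--> {A,B,C,D}  [seen]
{A,C,D} --1--> {A,B,C,D}  [seen]
{A,C,D} --2--> {A,B,C,D}  [seen]
{A,B,C} --0--> {A,B,C,D}  [seen]
{A,B,C} --1--> {A,B,C,D}  [seen]
{A,B,C} --2--> {A,B,C}  [seen]
Reachable DFA states: {A}, {A,B,D}, {A,C}, {A,B}, {A,B,C,D}, {A,C,D}, {A,B,C}.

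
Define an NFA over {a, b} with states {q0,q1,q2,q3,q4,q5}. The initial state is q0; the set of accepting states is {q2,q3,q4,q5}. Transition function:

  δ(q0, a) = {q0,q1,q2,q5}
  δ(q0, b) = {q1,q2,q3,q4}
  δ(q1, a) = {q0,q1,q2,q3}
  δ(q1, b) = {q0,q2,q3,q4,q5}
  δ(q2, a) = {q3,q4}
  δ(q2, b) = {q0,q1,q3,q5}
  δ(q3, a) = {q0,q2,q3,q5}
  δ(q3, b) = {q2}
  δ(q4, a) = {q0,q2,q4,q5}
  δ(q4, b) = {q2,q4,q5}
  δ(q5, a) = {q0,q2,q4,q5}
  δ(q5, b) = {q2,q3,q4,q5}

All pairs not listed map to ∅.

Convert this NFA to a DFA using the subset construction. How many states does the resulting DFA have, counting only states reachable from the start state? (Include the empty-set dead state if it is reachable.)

4

Start state of the DFA: {q0}.
{q0} --a--> {q0,q1,q2,q5}  [new]
{q0} --b--> {q1,q2,q3,q4}  [new]
{q0,q1,q2,q5} --a--> {q0,q1,q2,q3,q4,q5}  [new]
{q0,q1,q2,q5} --b--> {q0,q1,q2,q3,q4,q5}  [seen]
{q1,q2,q3,q4} --a--> {q0,q1,q2,q3,q4,q5}  [seen]
{q1,q2,q3,q4} --b--> {q0,q1,q2,q3,q4,q5}  [seen]
{q0,q1,q2,q3,q4,q5} --a--> {q0,q1,q2,q3,q4,q5}  [seen]
{q0,q1,q2,q3,q4,q5} --b--> {q0,q1,q2,q3,q4,q5}  [seen]
Reachable DFA states: {q0}, {q0,q1,q2,q5}, {q1,q2,q3,q4}, {q0,q1,q2,q3,q4,q5}.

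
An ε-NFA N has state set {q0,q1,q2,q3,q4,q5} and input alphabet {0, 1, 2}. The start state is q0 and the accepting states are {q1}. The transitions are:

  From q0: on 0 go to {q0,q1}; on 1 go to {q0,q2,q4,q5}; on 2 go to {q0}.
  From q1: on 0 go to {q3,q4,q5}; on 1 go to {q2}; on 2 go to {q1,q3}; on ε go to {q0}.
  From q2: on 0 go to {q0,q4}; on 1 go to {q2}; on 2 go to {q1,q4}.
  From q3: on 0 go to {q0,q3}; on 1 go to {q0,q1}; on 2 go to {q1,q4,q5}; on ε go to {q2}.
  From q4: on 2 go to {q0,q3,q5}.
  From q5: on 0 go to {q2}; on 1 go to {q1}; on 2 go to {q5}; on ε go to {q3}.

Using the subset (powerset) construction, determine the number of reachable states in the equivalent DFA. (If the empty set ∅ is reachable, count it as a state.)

Start state of the DFA: {q0} (ε-closure of the NFA start).
{q0} --0--> {q0,q1}  [new]
{q0} --1--> {q0,q2,q3,q4,q5}  [new]
{q0} --2--> {q0}  [seen]
{q0,q1} --0--> {q0,q1,q2,q3,q4,q5}  [new]
{q0,q1} --1--> {q0,q2,q3,q4,q5}  [seen]
{q0,q1} --2--> {q0,q1,q2,q3}  [new]
{q0,q2,q3,q4,q5} --0--> {q0,q1,q2,q3,q4}  [new]
{q0,q2,q3,q4,q5} --1--> {q0,q1,q2,q3,q4,q5}  [seen]
{q0,q2,q3,q4,q5} --2--> {q0,q1,q2,q3,q4,q5}  [seen]
{q0,q1,q2,q3,q4,q5} --0--> {q0,q1,q2,q3,q4,q5}  [seen]
{q0,q1,q2,q3,q4,q5} --1--> {q0,q1,q2,q3,q4,q5}  [seen]
{q0,q1,q2,q3,q4,q5} --2--> {q0,q1,q2,q3,q4,q5}  [seen]
{q0,q1,q2,q3} --0--> {q0,q1,q2,q3,q4,q5}  [seen]
{q0,q1,q2,q3} --1--> {q0,q1,q2,q3,q4,q5}  [seen]
{q0,q1,q2,q3} --2--> {q0,q1,q2,q3,q4,q5}  [seen]
{q0,q1,q2,q3,q4} --0--> {q0,q1,q2,q3,q4,q5}  [seen]
{q0,q1,q2,q3,q4} --1--> {q0,q1,q2,q3,q4,q5}  [seen]
{q0,q1,q2,q3,q4} --2--> {q0,q1,q2,q3,q4,q5}  [seen]
Reachable DFA states: {q0}, {q0,q1}, {q0,q2,q3,q4,q5}, {q0,q1,q2,q3,q4,q5}, {q0,q1,q2,q3}, {q0,q1,q2,q3,q4}.

6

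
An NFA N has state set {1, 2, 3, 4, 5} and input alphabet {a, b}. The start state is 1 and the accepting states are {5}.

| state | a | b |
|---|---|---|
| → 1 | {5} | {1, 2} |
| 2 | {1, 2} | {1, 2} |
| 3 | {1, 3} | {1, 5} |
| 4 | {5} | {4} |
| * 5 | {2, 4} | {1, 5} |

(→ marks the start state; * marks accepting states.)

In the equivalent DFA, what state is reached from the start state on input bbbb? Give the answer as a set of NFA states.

Start: {1}.
δ(1,b) = {1, 2}.
Union: {1, 2}.
After b: {1, 2}.
δ(1,b) = {1, 2}; δ(2,b) = {1, 2}.
Union: {1, 2}.
After b: {1, 2}.
δ(1,b) = {1, 2}; δ(2,b) = {1, 2}.
Union: {1, 2}.
After b: {1, 2}.
δ(1,b) = {1, 2}; δ(2,b) = {1, 2}.
Union: {1, 2}.
After b: {1, 2}.

{1, 2}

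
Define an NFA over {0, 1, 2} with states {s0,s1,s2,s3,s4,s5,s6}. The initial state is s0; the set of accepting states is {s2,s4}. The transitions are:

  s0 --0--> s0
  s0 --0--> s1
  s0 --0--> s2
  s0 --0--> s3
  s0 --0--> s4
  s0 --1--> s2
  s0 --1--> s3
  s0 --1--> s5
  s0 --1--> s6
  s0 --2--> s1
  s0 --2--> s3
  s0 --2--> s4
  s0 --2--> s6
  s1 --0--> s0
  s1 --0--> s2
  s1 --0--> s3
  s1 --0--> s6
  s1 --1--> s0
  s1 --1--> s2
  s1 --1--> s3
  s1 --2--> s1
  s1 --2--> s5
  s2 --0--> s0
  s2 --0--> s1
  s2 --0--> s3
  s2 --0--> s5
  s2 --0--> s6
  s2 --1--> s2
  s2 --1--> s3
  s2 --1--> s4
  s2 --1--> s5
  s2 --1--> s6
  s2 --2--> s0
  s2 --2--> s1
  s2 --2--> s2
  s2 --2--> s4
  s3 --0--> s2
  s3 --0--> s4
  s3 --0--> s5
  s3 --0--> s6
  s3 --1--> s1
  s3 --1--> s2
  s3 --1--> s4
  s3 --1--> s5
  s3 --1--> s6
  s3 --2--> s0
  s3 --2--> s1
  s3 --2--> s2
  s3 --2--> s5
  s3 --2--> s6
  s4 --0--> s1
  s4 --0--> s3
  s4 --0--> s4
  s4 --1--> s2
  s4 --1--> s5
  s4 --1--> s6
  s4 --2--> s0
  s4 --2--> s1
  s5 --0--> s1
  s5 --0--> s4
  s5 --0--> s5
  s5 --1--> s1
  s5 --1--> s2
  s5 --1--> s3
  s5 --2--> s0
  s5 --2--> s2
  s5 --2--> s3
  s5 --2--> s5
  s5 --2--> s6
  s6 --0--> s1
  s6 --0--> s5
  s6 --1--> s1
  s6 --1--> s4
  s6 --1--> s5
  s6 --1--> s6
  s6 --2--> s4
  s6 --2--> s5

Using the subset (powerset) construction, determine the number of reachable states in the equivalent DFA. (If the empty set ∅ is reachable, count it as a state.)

7

Start state of the DFA: {s0}.
{s0} --0--> {s0,s1,s2,s3,s4}  [new]
{s0} --1--> {s2,s3,s5,s6}  [new]
{s0} --2--> {s1,s3,s4,s6}  [new]
{s0,s1,s2,s3,s4} --0--> {s0,s1,s2,s3,s4,s5,s6}  [new]
{s0,s1,s2,s3,s4} --1--> {s0,s1,s2,s3,s4,s5,s6}  [seen]
{s0,s1,s2,s3,s4} --2--> {s0,s1,s2,s3,s4,s5,s6}  [seen]
{s2,s3,s5,s6} --0--> {s0,s1,s2,s3,s4,s5,s6}  [seen]
{s2,s3,s5,s6} --1--> {s1,s2,s3,s4,s5,s6}  [new]
{s2,s3,s5,s6} --2--> {s0,s1,s2,s3,s4,s5,s6}  [seen]
{s1,s3,s4,s6} --0--> {s0,s1,s2,s3,s4,s5,s6}  [seen]
{s1,s3,s4,s6} --1--> {s0,s1,s2,s3,s4,s5,s6}  [seen]
{s1,s3,s4,s6} --2--> {s0,s1,s2,s4,s5,s6}  [new]
{s0,s1,s2,s3,s4,s5,s6} --0--> {s0,s1,s2,s3,s4,s5,s6}  [seen]
{s0,s1,s2,s3,s4,s5,s6} --1--> {s0,s1,s2,s3,s4,s5,s6}  [seen]
{s0,s1,s2,s3,s4,s5,s6} --2--> {s0,s1,s2,s3,s4,s5,s6}  [seen]
{s1,s2,s3,s4,s5,s6} --0--> {s0,s1,s2,s3,s4,s5,s6}  [seen]
{s1,s2,s3,s4,s5,s6} --1--> {s0,s1,s2,s3,s4,s5,s6}  [seen]
{s1,s2,s3,s4,s5,s6} --2--> {s0,s1,s2,s3,s4,s5,s6}  [seen]
{s0,s1,s2,s4,s5,s6} --0--> {s0,s1,s2,s3,s4,s5,s6}  [seen]
{s0,s1,s2,s4,s5,s6} --1--> {s0,s1,s2,s3,s4,s5,s6}  [seen]
{s0,s1,s2,s4,s5,s6} --2--> {s0,s1,s2,s3,s4,s5,s6}  [seen]
Reachable DFA states: {s0}, {s0,s1,s2,s3,s4}, {s2,s3,s5,s6}, {s1,s3,s4,s6}, {s0,s1,s2,s3,s4,s5,s6}, {s1,s2,s3,s4,s5,s6}, {s0,s1,s2,s4,s5,s6}.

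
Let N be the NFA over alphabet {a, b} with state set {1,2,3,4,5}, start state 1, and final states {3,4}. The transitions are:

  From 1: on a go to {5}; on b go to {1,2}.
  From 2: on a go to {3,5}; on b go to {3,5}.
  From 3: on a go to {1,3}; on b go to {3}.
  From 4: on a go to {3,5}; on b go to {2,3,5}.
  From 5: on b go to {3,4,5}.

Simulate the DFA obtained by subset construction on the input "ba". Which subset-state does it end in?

{3,5}

Start: {1}.
δ(1,b) = {1,2}.
Union: {1,2}.
After b: {1,2}.
δ(1,a) = {5}; δ(2,a) = {3,5}.
Union: {3,5}.
After a: {3,5}.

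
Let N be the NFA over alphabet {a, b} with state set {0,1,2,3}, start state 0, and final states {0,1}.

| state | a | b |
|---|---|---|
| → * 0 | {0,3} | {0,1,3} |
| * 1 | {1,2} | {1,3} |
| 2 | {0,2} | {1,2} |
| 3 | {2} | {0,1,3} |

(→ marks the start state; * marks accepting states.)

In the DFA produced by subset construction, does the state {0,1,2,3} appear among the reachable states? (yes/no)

yes

Start state of the DFA: {0}.
{0} --a--> {0,3}  [new]
{0} --b--> {0,1,3}  [new]
{0,3} --a--> {0,2,3}  [new]
{0,3} --b--> {0,1,3}  [seen]
{0,1,3} --a--> {0,1,2,3}  [new]
{0,1,3} --b--> {0,1,3}  [seen]
{0,2,3} --a--> {0,2,3}  [seen]
{0,2,3} --b--> {0,1,2,3}  [seen]
{0,1,2,3} --a--> {0,1,2,3}  [seen]
{0,1,2,3} --b--> {0,1,2,3}  [seen]
Reachable DFA states: {0}, {0,3}, {0,1,3}, {0,2,3}, {0,1,2,3}.
{0,1,2,3} is among them.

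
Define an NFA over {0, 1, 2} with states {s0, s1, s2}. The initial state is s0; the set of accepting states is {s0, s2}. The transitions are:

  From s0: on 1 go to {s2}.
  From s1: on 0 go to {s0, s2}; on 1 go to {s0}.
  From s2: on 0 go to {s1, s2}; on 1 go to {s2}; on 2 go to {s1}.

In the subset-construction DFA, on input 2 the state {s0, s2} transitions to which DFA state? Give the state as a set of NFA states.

δ(s0,2) = ∅; δ(s2,2) = {s1}.
Union: {s1}.

{s1}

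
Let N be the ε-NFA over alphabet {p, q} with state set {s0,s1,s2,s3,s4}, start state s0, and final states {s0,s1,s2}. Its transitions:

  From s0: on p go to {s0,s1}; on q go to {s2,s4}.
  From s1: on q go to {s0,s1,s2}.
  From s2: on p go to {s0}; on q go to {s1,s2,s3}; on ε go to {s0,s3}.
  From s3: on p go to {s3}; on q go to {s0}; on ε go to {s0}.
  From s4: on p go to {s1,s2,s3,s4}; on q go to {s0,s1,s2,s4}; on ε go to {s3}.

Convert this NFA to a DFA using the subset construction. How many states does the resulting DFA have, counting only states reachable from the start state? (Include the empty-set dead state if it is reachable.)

4

Start state of the DFA: {s0} (ε-closure of the NFA start).
{s0} --p--> {s0,s1}  [new]
{s0} --q--> {s0,s2,s3,s4}  [new]
{s0,s1} --p--> {s0,s1}  [seen]
{s0,s1} --q--> {s0,s1,s2,s3,s4}  [new]
{s0,s2,s3,s4} --p--> {s0,s1,s2,s3,s4}  [seen]
{s0,s2,s3,s4} --q--> {s0,s1,s2,s3,s4}  [seen]
{s0,s1,s2,s3,s4} --p--> {s0,s1,s2,s3,s4}  [seen]
{s0,s1,s2,s3,s4} --q--> {s0,s1,s2,s3,s4}  [seen]
Reachable DFA states: {s0}, {s0,s1}, {s0,s2,s3,s4}, {s0,s1,s2,s3,s4}.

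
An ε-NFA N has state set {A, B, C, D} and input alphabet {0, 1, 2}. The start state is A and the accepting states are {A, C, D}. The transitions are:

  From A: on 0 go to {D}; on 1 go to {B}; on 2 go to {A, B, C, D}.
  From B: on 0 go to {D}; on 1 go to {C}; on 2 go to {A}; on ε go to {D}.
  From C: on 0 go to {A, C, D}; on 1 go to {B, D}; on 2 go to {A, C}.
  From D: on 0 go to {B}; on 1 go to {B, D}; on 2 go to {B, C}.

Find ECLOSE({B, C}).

Begin with {B, C}.
B →ε {D}; add D.
ε-closure = {B, C, D}.

{B, C, D}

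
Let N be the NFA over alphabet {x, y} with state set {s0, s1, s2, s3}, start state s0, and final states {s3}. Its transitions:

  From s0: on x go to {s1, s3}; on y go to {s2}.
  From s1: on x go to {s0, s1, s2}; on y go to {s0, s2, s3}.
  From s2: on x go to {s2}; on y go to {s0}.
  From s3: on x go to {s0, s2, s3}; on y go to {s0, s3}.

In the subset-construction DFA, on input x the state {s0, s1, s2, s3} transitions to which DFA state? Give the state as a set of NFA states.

{s0, s1, s2, s3}

δ(s0,x) = {s1, s3}; δ(s1,x) = {s0, s1, s2}; δ(s2,x) = {s2}; δ(s3,x) = {s0, s2, s3}.
Union: {s0, s1, s2, s3}.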